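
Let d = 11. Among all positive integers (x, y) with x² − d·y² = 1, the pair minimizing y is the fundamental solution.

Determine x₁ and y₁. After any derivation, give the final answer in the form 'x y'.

10 3

d=11: √d = [3; 3,6] (ℓ=2, even), read p_1/q_1
i=0: a=3 ⇒ p=3, q=1
i=1: a=3 ⇒ p=10, q=3
→ (10, 3).  Check: 10²=100, 11·3²=99, difference 1.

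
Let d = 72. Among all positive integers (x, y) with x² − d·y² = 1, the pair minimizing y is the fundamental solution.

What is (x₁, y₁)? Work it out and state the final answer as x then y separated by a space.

17 2

√72 → a₀=8, period (2,16); ℓ=2 even so k=1
step 0: (8, 1)  from 8·(1,0) + (0,1)
step 1: (17, 2)  from 2·(8,1) + (1,0)
→ (17, 2).  Check: 17²=289, 72·2²=288, difference 1.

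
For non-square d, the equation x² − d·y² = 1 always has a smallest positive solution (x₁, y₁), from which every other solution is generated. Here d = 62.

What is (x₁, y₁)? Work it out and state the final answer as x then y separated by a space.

63 8

√62 = [7; 1,6,1,14, …], period ℓ=4 (even) → k=3
i=0: a=7 ⇒ p=7, q=1
…
i=2: a=6 ⇒ p=55, q=7
i=3: a=1 ⇒ p=63, q=8
fundamental: x₁=63, y₁=8  (since 3969 − 62·64 = 1)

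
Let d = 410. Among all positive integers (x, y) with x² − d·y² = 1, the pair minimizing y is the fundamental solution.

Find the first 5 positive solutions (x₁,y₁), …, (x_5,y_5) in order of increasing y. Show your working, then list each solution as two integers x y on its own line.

81 4
13121 648
2125521 104972
344321281 17004816
55777922001 2754675220

[20; 4,40] for √410; ℓ=2 ⇒ convergent index 1
k=0  a_k=20  p_k/q_k = 20/1
k=1  a_k=4  p_k/q_k = 81/4
→ (81, 4).  Check: 81²=6561, 410·4²=6560, difference 1.
n=2: (81,4)∘(81,4) = (81·81+410·4·4, 81·4+4·81) = (13121,648)
n=3: (13121,648)∘(81,4) = (81·13121+410·4·648, 81·648+4·13121) = (2125521,104972)
n=4: (2125521,104972)∘(81,4) = (81·2125521+410·4·104972, 81·104972+4·2125521) = (344321281,17004816)
n=5: (344321281,17004816)∘(81,4) = (81·344321281+410·4·17004816, 81·17004816+4·344321281) = (55777922001,2754675220)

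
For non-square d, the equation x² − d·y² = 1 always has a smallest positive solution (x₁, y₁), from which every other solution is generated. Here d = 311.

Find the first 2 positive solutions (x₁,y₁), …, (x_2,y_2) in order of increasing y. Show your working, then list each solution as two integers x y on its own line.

√311 = [17; 1,1,1,2,1,…,1,1,34, …], period ℓ=16 (even) → k=15
i=0: a=17 ⇒ p=17, q=1
i=1: a=1 ⇒ p=18, q=1
i=2: a=1 ⇒ p=35, q=2
…
i=4: a=2 ⇒ p=141, q=8
…
i=6: a=6 ⇒ p=1305, q=74
…
i=8: a=17 ⇒ p=71158, q=4035
i=9: a=3 ⇒ p=217583, q=12338
…
i=12: a=2 ⇒ p=4565134, q=258865
i=13: a=1 ⇒ p=6159373, q=349266
i=14: a=1 ⇒ p=10724507, q=608131
i=15: a=1 ⇒ p=16883880, q=957397
fundamental: x₁=16883880, y₁=957397  (since 285065403854400 − 311·916609015609 = 1)
(x_2, y_2) = (16883880·16883880 + 311·957397·957397, 16883880·957397 + 957397·16883880) = (570130807708799, 32329152120720)

16883880 957397
570130807708799 32329152120720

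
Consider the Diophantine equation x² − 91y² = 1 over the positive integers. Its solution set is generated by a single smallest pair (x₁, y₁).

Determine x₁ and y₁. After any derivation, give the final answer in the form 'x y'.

√91 = [9; 1,1,5,1,5,1,1,18, …], period ℓ=8 (even) → k=7
a_0=9:  p_0=9·1+0=9,  q_0=9·0+1=1
…
a_2=1:  p_2=1·10+9=19,  q_2=1·1+1=2
…
a_5=5:  p_5=5·124+105=725,  q_5=5·13+11=76
a_6=1:  p_6=1·725+124=849,  q_6=1·76+13=89
a_7=1:  p_7=1·849+725=1574,  q_7=1·89+76=165
fundamental: x₁=1574, y₁=165  (since 2477476 − 91·27225 = 1)

1574 165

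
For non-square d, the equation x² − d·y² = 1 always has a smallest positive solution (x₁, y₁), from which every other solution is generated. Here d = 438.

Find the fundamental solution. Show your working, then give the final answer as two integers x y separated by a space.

293 14

√438 → a₀=20, period (1,12,1,40); ℓ=4 even so k=3
step 0: (20, 1)  from 20·(1,0) + (0,1)
…
step 2: (272, 13)  from 12·(21,1) + (20,1)
step 3: (293, 14)  from 1·(272,13) + (21,1)
fundamental: x₁=293, y₁=14  (since 85849 − 438·196 = 1)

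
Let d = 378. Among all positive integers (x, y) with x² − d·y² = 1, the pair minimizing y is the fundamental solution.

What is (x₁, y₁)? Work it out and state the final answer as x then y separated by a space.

√378 → a₀=19, period (2,3,1,4,1,3,2,38); ℓ=8 even so k=7
a_0=19:  p_0=19·1+0=19,  q_0=19·0+1=1
a_1=2:  p_1=2·19+1=39,  q_1=2·1+0=2
a_2=3:  p_2=3·39+19=136,  q_2=3·2+1=7
a_3=1:  p_3=1·136+39=175,  q_3=1·7+2=9
…
a_6=3:  p_6=3·1011+836=3869,  q_6=3·52+43=199
a_7=2:  p_7=2·3869+1011=8749,  q_7=2·199+52=450
fundamental: x₁=8749, y₁=450  (since 76545001 − 378·202500 = 1)

8749 450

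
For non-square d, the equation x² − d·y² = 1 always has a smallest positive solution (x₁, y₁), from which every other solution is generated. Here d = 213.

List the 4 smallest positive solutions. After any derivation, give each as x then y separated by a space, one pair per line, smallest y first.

d=213: √d = [14; 1,1,2,6,1,8,1,6,2,1,1,28] (ℓ=12, even), read p_11/q_11
step 0: (14, 1)  from 14·(1,0) + (0,1)
…
step 2: (29, 2)  from 1·(15,1) + (14,1)
…
step 4: (467, 32)  from 6·(73,5) + (29,2)
step 5: (540, 37)  from 1·(467,32) + (73,5)
step 6: (4787, 328)  from 8·(540,37) + (467,32)
step 7: (5327, 365)  from 1·(4787,328) + (540,37)
…
step 10: (115574, 7919)  from 1·(78825,5401) + (36749,2518)
step 11: (194399, 13320)  from 1·(115574,7919) + (78825,5401)
fundamental: x₁=194399, y₁=13320  (since 37790971201 − 213·177422400 = 1)
n=2: (194399,13320)∘(194399,13320) = (194399·194399+213·13320·13320, 194399·13320+13320·194399) = (75581942401,5178789360)
n=3: (75581942401,5178789360)∘(194399,13320) = (194399·75581942401+213·13320·5178789360, 194399·5178789360+13320·75581942401) = (29386108041429599,2013502945575960)
n=4: (29386108041429599,2013502945575960)∘(194399,13320) = (194399·29386108041429599+213·13320·2013502945575960, 194399·2013502945575960+13320·29386108041429599) = (11425260034216163289601,782845918228863306720)

194399 13320
75581942401 5178789360
29386108041429599 2013502945575960
11425260034216163289601 782845918228863306720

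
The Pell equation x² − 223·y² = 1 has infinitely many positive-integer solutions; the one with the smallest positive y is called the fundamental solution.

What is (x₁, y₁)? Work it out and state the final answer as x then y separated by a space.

[14; 1,13,1,28] for √223; ℓ=4 ⇒ convergent index 3
a_0=14:  p_0=14·1+0=14,  q_0=14·0+1=1
a_1=1:  p_1=1·14+1=15,  q_1=1·1+0=1
a_2=13:  p_2=13·15+14=209,  q_2=13·1+1=14
a_3=1:  p_3=1·209+15=224,  q_3=1·14+1=15
→ (224, 15).  Check: 224²=50176, 223·15²=50175, difference 1.

224 15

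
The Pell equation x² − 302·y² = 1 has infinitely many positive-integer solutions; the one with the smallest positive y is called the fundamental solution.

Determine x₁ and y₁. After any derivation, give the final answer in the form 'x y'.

√302 → a₀=17, period (2,1,1,1,4,…,1,2,34); ℓ=16 even so k=15
step 0: (17, 1)  from 17·(1,0) + (0,1)
step 1: (35, 2)  from 2·(17,1) + (1,0)
…
step 3: (87, 5)  from 1·(52,3) + (35,2)
step 4: (139, 8)  from 1·(87,5) + (52,3)
…
step 6: (1425, 82)  from 2·(643,37) + (139,8)
step 7: (2068, 119)  from 1·(1425,82) + (643,37)
…
step 11: (467281, 26889)  from 4·(107675,6196) + (36581,2105)
step 12: (574956, 33085)  from 1·(467281,26889) + (107675,6196)
step 13: (1042237, 59974)  from 1·(574956,33085) + (467281,26889)
step 14: (1617193, 93059)  from 1·(1042237,59974) + (574956,33085)
step 15: (4276623, 246092)  from 2·(1617193,93059) + (1042237,59974)
fundamental: x₁=4276623, y₁=246092  (since 18289504284129 − 302·60561272464 = 1)

4276623 246092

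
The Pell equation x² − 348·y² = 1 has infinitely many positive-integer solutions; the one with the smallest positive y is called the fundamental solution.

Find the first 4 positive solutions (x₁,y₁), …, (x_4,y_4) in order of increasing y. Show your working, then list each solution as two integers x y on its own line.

√348 = [18; 1,1,1,8,1,1,1,36, …], period ℓ=8 (even) → k=7
step 0: (18, 1)  from 18·(1,0) + (0,1)
step 1: (19, 1)  from 1·(18,1) + (1,0)
step 2: (37, 2)  from 1·(19,1) + (18,1)
step 3: (56, 3)  from 1·(37,2) + (19,1)
step 4: (485, 26)  from 8·(56,3) + (37,2)
…
step 6: (1026, 55)  from 1·(541,29) + (485,26)
step 7: (1567, 84)  from 1·(1026,55) + (541,29)
→ (1567, 84).  Check: 1567²=2455489, 348·84²=2455488, difference 1.
k=2:  x_2 = 1567·1567+348·84·84 = 4910977,  y_2 = 1567·84+84·1567 = 263256
k=3:  x_3 = 1567·4910977+348·84·263256 = 15391000351,  y_3 = 1567·263256+84·4910977 = 825044220
k=4:  x_4 = 1567·15391000351+348·84·825044220 = 48235390189057,  y_4 = 1567·825044220+84·15391000351 = 2585688322224

1567 84
4910977 263256
15391000351 825044220
48235390189057 2585688322224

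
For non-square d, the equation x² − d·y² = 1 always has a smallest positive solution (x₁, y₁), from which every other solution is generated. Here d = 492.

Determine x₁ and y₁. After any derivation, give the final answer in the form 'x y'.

29767 1342

√492 = [22; 5,1,1,10,1,1,5,44, …], period ℓ=8 (even) → k=7
i=0: a=22 ⇒ p=22, q=1
i=1: a=5 ⇒ p=111, q=5
…
i=4: a=10 ⇒ p=2573, q=116
i=5: a=1 ⇒ p=2817, q=127
i=6: a=1 ⇒ p=5390, q=243
i=7: a=5 ⇒ p=29767, q=1342
→ (29767, 1342).  Check: 29767²=886074289, 492·1342²=886074288, difference 1.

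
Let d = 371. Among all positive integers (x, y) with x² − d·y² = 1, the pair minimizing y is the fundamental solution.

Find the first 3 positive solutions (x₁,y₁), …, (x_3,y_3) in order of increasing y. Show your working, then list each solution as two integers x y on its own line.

√371 = [19; 3,1,4,1,3,38, …], period ℓ=6 (even) → k=5
i=0: a=19 ⇒ p=19, q=1
i=1: a=3 ⇒ p=58, q=3
i=2: a=1 ⇒ p=77, q=4
i=3: a=4 ⇒ p=366, q=19
i=4: a=1 ⇒ p=443, q=23
i=5: a=3 ⇒ p=1695, q=88
fundamental: x₁=1695, y₁=88  (since 2873025 − 371·7744 = 1)
n=2: (1695,88)∘(1695,88) = (1695·1695+371·88·88, 1695·88+88·1695) = (5746049,298320)
n=3: (5746049,298320)∘(1695,88) = (1695·5746049+371·88·298320, 1695·298320+88·5746049) = (19479104415,1011304712)

1695 88
5746049 298320
19479104415 1011304712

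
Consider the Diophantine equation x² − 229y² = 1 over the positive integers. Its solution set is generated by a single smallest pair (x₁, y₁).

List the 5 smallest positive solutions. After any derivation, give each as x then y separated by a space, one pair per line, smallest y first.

[15; 7,1,1,7,30] for √229; ℓ=5 ⇒ convergent index 9
step 0: (15, 1)  from 15·(1,0) + (0,1)
…
step 4: (1710, 113)  from 7·(227,15) + (121,8)
step 5: (51527, 3405)  from 30·(1710,113) + (227,15)
…
step 8: (776325, 51301)  from 1·(413926,27353) + (362399,23948)
step 9: (5848201, 386460)  from 7·(776325,51301) + (413926,27353)
fundamental: x₁=5848201, y₁=386460  (since 34201454936401 − 229·149351331600 = 1)
k=2:  x_2 = 5848201·5848201+229·386460·386460 = 68402909872801,  y_2 = 5848201·386460+386460·5848201 = 4520191516920
k=3:  x_3 = 5848201·68402909872801+229·386460·4520191516920 = 800067931842043513801,  y_3 = 5848201·4520191516920+386460·68402909872801 = 52869977098885735380
k=4:  x_4 = 5848201·800067931842043513801+229·386460·52869977098885735380 = 9357916158133073035999171201,  y_4 = 5848201·52869977098885735380+386460·800067931842043513801 = 618388505879356792878585840
k=5:  x_5 = 5848201·9357916158133073035999171201+229·386460·618388505879356792878585840 = 109453949267819191656474935990205001,  y_5 = 5848201·618388505879356792878585840+386460·9357916158133073035999171201 = 7232920556944267680961578290412300

5848201 386460
68402909872801 4520191516920
800067931842043513801 52869977098885735380
9357916158133073035999171201 618388505879356792878585840
109453949267819191656474935990205001 7232920556944267680961578290412300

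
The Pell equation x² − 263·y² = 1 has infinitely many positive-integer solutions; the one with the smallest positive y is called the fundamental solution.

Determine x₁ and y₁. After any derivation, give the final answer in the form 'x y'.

[16; 4,1,1,1,1,15,1,1,1,1,4,32] for √263; ℓ=12 ⇒ convergent index 11
i=0: a=16 ⇒ p=16, q=1
…
i=5: a=1 ⇒ p=373, q=23
…
i=8: a=1 ⇒ p=12017, q=741
i=9: a=1 ⇒ p=18212, q=1123
i=10: a=1 ⇒ p=30229, q=1864
i=11: a=4 ⇒ p=139128, q=8579
(x₁, y₁) = (139128, 8579);  139128² − 263·8579² = 1 ✓

139128 8579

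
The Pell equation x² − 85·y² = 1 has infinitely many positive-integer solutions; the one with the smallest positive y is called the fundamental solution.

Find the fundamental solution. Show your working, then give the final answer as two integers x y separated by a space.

[9; 4,1,1,4,18] for √85; ℓ=5 ⇒ convergent index 9
a_0=9:  p_0=9·1+0=9,  q_0=9·0+1=1
a_1=4:  p_1=4·9+1=37,  q_1=4·1+0=4
a_2=1:  p_2=1·37+9=46,  q_2=1·4+1=5
a_3=1:  p_3=1·46+37=83,  q_3=1·5+4=9
…
a_6=4:  p_6=4·6887+378=27926,  q_6=4·747+41=3029
a_7=1:  p_7=1·27926+6887=34813,  q_7=1·3029+747=3776
a_8=1:  p_8=1·34813+27926=62739,  q_8=1·3776+3029=6805
a_9=4:  p_9=4·62739+34813=285769,  q_9=4·6805+3776=30996
→ (285769, 30996).  Check: 285769²=81663921361, 85·30996²=81663921360, difference 1.

285769 30996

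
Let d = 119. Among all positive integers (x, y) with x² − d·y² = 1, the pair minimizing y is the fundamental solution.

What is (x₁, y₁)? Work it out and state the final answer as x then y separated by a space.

√119 = [10; 1,9,1,20, …], period ℓ=4 (even) → k=3
k=0  a_k=10  p_k/q_k = 10/1
…
k=2  a_k=9  p_k/q_k = 109/10
k=3  a_k=1  p_k/q_k = 120/11
→ (120, 11).  Check: 120²=14400, 119·11²=14399, difference 1.

120 11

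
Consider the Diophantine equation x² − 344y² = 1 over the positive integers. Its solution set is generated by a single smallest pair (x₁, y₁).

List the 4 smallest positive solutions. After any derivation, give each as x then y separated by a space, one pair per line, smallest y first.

√344 → a₀=18, period (1,1,4,1,3,1,4,1,1,36); ℓ=10 even so k=9
k=0  a_k=18  p_k/q_k = 18/1
k=1  a_k=1  p_k/q_k = 19/1
k=2  a_k=1  p_k/q_k = 37/2
k=3  a_k=4  p_k/q_k = 167/9
k=4  a_k=1  p_k/q_k = 204/11
k=5  a_k=3  p_k/q_k = 779/42
k=6  a_k=1  p_k/q_k = 983/53
…
k=8  a_k=1  p_k/q_k = 5694/307
k=9  a_k=1  p_k/q_k = 10405/561
→ (10405, 561).  Check: 10405²=108264025, 344·561²=108264024, difference 1.
(10405+561√344)^2 = 216528049 + 11674410√344
(10405+561√344)^3 = 4505948689285 + 242944471539√344
(10405+561√344)^4 = 93768792007492801 + 5055674441052180√344

10405 561
216528049 11674410
4505948689285 242944471539
93768792007492801 5055674441052180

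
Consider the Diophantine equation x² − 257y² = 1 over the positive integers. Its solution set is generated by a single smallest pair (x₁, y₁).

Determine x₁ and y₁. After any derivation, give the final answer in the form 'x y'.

√257 → a₀=16, period (32); ℓ=1 odd so k=1
i=0: a=16 ⇒ p=16, q=1
i=1: a=32 ⇒ p=513, q=32
(x₁, y₁) = (513, 32);  513² − 257·32² = 1 ✓

513 32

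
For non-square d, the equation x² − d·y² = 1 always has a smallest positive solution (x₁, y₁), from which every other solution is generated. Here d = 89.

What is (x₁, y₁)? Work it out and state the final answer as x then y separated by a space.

√89 → a₀=9, period (2,3,3,2,18); ℓ=5 odd so k=9
k=0  a_k=9  p_k/q_k = 9/1
k=1  a_k=2  p_k/q_k = 19/2
…
k=3  a_k=3  p_k/q_k = 217/23
…
k=5  a_k=18  p_k/q_k = 9217/977
…
k=7  a_k=3  p_k/q_k = 66019/6998
k=8  a_k=3  p_k/q_k = 216991/23001
k=9  a_k=2  p_k/q_k = 500001/53000
fundamental: x₁=500001, y₁=53000  (since 250001000001 − 89·2809000000 = 1)

500001 53000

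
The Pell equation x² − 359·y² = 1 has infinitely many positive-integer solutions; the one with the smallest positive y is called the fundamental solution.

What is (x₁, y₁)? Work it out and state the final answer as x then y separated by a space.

360 19

[18; 1,17,1,36] for √359; ℓ=4 ⇒ convergent index 3
k=0  a_k=18  p_k/q_k = 18/1
k=1  a_k=1  p_k/q_k = 19/1
k=2  a_k=17  p_k/q_k = 341/18
k=3  a_k=1  p_k/q_k = 360/19
→ (360, 19).  Check: 360²=129600, 359·19²=129599, difference 1.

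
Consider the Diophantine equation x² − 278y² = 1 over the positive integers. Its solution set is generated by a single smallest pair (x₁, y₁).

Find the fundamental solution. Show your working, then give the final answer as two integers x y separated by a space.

[16; 1,2,16,2,1,32] for √278; ℓ=6 ⇒ convergent index 5
step 0: (16, 1)  from 16·(1,0) + (0,1)
step 1: (17, 1)  from 1·(16,1) + (1,0)
step 2: (50, 3)  from 2·(17,1) + (16,1)
…
step 4: (1684, 101)  from 2·(817,49) + (50,3)
step 5: (2501, 150)  from 1·(1684,101) + (817,49)
→ (2501, 150).  Check: 2501²=6255001, 278·150²=6255000, difference 1.

2501 150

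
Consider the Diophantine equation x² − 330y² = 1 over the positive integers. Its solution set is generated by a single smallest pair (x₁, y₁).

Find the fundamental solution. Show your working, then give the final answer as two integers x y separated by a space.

√330 → a₀=18, period (6,36); ℓ=2 even so k=1
k=0  a_k=18  p_k/q_k = 18/1
k=1  a_k=6  p_k/q_k = 109/6
(x₁, y₁) = (109, 6);  109² − 330·6² = 1 ✓

109 6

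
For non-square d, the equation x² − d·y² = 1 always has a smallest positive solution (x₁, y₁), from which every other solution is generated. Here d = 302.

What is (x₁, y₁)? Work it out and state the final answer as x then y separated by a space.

√302 → a₀=17, period (2,1,1,1,4,…,1,2,34); ℓ=16 even so k=15
a_0=17:  p_0=17·1+0=17,  q_0=17·0+1=1
…
a_8=16:  p_8=16·2068+1425=34513,  q_8=16·119+82=1986
…
a_10=2:  p_10=2·36581+34513=107675,  q_10=2·2105+1986=6196
…
a_13=1:  p_13=1·574956+467281=1042237,  q_13=1·33085+26889=59974
a_14=1:  p_14=1·1042237+574956=1617193,  q_14=1·59974+33085=93059
a_15=2:  p_15=2·1617193+1042237=4276623,  q_15=2·93059+59974=246092
→ (4276623, 246092).  Check: 4276623²=18289504284129, 302·246092²=18289504284128, difference 1.

4276623 246092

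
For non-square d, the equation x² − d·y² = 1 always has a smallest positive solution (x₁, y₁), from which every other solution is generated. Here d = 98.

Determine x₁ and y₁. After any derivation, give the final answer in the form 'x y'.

√98 = [9; 1,8,1,18, …], period ℓ=4 (even) → k=3
i=0: a=9 ⇒ p=9, q=1
i=1: a=1 ⇒ p=10, q=1
i=2: a=8 ⇒ p=89, q=9
i=3: a=1 ⇒ p=99, q=10
→ (99, 10).  Check: 99²=9801, 98·10²=9800, difference 1.

99 10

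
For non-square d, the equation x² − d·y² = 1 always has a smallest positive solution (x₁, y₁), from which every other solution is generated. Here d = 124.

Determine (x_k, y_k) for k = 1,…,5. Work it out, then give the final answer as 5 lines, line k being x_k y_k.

4620799 414960
42703566796801 3834893506080
394649197502177907199 35440544156001500880
3647189234337689639247667201 327527261991011323636100160
33705856733676329245494460531519999 3026875289361570825948579964954800

d=124: √d = [11; 7,2,1,1,1,…,2,7,22] (ℓ=16, even), read p_15/q_15
step 0: (11, 1)  from 11·(1,0) + (0,1)
…
step 3: (245, 22)  from 1·(167,15) + (78,7)
step 4: (412, 37)  from 1·(245,22) + (167,15)
step 5: (657, 59)  from 1·(412,37) + (245,22)
…
step 7: (3040, 273)  from 1·(2383,214) + (657,59)
…
step 9: (17583, 1579)  from 1·(14543,1306) + (3040,273)
step 10: (67292, 6043)  from 3·(17583,1579) + (14543,1306)
step 11: (84875, 7622)  from 1·(67292,6043) + (17583,1579)
step 12: (152167, 13665)  from 1·(84875,7622) + (67292,6043)
step 13: (237042, 21287)  from 1·(152167,13665) + (84875,7622)
step 14: (626251, 56239)  from 2·(237042,21287) + (152167,13665)
step 15: (4620799, 414960)  from 7·(626251,56239) + (237042,21287)
(x₁, y₁) = (4620799, 414960);  4620799² − 124·414960² = 1 ✓
n=2: (4620799,414960)∘(4620799,414960) = (4620799·4620799+124·414960·414960, 4620799·414960+414960·4620799) = (42703566796801,3834893506080)
n=3: (42703566796801,3834893506080)∘(4620799,414960) = (4620799·42703566796801+124·414960·3834893506080, 4620799·3834893506080+414960·42703566796801) = (394649197502177907199,35440544156001500880)
n=4: (394649197502177907199,35440544156001500880)∘(4620799,414960) = (4620799·394649197502177907199+124·414960·35440544156001500880, 4620799·35440544156001500880+414960·394649197502177907199) = (3647189234337689639247667201,327527261991011323636100160)
n=5: (3647189234337689639247667201,327527261991011323636100160)∘(4620799,414960) = (4620799·3647189234337689639247667201+124·414960·327527261991011323636100160, 4620799·327527261991011323636100160+414960·3647189234337689639247667201) = (33705856733676329245494460531519999,3026875289361570825948579964954800)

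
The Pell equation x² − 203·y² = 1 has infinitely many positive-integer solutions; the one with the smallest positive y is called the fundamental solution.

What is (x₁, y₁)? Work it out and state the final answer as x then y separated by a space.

[14; 4,28] for √203; ℓ=2 ⇒ convergent index 1
k=0  a_k=14  p_k/q_k = 14/1
k=1  a_k=4  p_k/q_k = 57/4
→ (57, 4).  Check: 57²=3249, 203·4²=3248, difference 1.

57 4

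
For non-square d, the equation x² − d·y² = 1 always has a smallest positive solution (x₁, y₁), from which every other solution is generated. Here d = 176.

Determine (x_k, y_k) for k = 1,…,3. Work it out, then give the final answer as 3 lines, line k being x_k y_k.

199 15
79201 5970
31521799 2376045

√176 = [13; 3,1,3,26, …], period ℓ=4 (even) → k=3
step 0: (13, 1)  from 13·(1,0) + (0,1)
…
step 2: (53, 4)  from 1·(40,3) + (13,1)
step 3: (199, 15)  from 3·(53,4) + (40,3)
(x₁, y₁) = (199, 15);  199² − 176·15² = 1 ✓
(199+15√176)^2 = 79201 + 5970√176
(199+15√176)^3 = 31521799 + 2376045√176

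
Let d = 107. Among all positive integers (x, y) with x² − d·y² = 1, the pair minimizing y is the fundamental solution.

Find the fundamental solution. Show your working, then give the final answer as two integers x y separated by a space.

d=107: √d = [10; 2,1,9,1,2,20] (ℓ=6, even), read p_5/q_5
step 0: (10, 1)  from 10·(1,0) + (0,1)
step 1: (21, 2)  from 2·(10,1) + (1,0)
step 2: (31, 3)  from 1·(21,2) + (10,1)
step 3: (300, 29)  from 9·(31,3) + (21,2)
step 4: (331, 32)  from 1·(300,29) + (31,3)
step 5: (962, 93)  from 2·(331,32) + (300,29)
→ (962, 93).  Check: 962²=925444, 107·93²=925443, difference 1.

962 93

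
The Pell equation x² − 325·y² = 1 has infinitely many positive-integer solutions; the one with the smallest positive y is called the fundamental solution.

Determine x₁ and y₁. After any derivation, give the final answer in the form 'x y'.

[18; 36] for √325; ℓ=1 ⇒ convergent index 1
i=0: a=18 ⇒ p=18, q=1
i=1: a=36 ⇒ p=649, q=36
fundamental: x₁=649, y₁=36  (since 421201 − 325·1296 = 1)

649 36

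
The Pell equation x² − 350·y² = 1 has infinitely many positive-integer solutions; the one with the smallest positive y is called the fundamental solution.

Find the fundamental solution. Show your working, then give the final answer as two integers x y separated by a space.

√350 → a₀=18, period (1,2,2,2,1,36); ℓ=6 even so k=5
step 0: (18, 1)  from 18·(1,0) + (0,1)
…
step 2: (56, 3)  from 2·(19,1) + (18,1)
…
step 4: (318, 17)  from 2·(131,7) + (56,3)
step 5: (449, 24)  from 1·(318,17) + (131,7)
(x₁, y₁) = (449, 24);  449² − 350·24² = 1 ✓

449 24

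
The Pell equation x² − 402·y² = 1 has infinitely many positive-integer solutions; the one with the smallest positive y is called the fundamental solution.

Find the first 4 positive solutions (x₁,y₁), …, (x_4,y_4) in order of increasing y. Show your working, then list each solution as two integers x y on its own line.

√402 = [20; 20,40, …], period ℓ=2 (even) → k=1
i=0: a=20 ⇒ p=20, q=1
i=1: a=20 ⇒ p=401, q=20
→ (401, 20).  Check: 401²=160801, 402·20²=160800, difference 1.
(x_2, y_2) = (401·401 + 402·20·20, 401·20 + 20·401) = (321601, 16040)
(x_3, y_3) = (401·321601 + 402·20·16040, 401·16040 + 20·321601) = (257923601, 12864060)
(x_4, y_4) = (401·257923601 + 402·20·12864060, 401·12864060 + 20·257923601) = (206854406401, 10316960080)

401 20
321601 16040
257923601 12864060
206854406401 10316960080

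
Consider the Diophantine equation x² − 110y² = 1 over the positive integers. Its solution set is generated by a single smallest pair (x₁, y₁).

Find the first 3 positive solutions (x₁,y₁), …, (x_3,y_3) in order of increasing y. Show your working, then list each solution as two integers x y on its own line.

21 2
881 84
36981 3526

[10; 2,20] for √110; ℓ=2 ⇒ convergent index 1
k=0  a_k=10  p_k/q_k = 10/1
k=1  a_k=2  p_k/q_k = 21/2
(x₁, y₁) = (21, 2);  21² − 110·2² = 1 ✓
(x_2, y_2) = (21·21 + 110·2·2, 21·2 + 2·21) = (881, 84)
(x_3, y_3) = (21·881 + 110·2·84, 21·84 + 2·881) = (36981, 3526)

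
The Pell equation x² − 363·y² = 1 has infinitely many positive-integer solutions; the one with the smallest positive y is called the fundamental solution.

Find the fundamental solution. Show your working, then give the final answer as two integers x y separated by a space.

√363 → a₀=19, period (19,38); ℓ=2 even so k=1
a_0=19:  p_0=19·1+0=19,  q_0=19·0+1=1
a_1=19:  p_1=19·19+1=362,  q_1=19·1+0=19
fundamental: x₁=362, y₁=19  (since 131044 − 363·361 = 1)

362 19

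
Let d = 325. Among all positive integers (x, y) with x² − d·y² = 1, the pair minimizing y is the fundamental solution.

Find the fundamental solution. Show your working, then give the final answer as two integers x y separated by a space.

√325 → a₀=18, period (36); ℓ=1 odd so k=1
k=0  a_k=18  p_k/q_k = 18/1
k=1  a_k=36  p_k/q_k = 649/36
→ (649, 36).  Check: 649²=421201, 325·36²=421200, difference 1.

649 36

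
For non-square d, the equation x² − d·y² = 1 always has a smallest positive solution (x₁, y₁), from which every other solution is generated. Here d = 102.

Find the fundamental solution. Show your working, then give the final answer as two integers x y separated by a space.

101 10

[10; 10,20] for √102; ℓ=2 ⇒ convergent index 1
a_0=10:  p_0=10·1+0=10,  q_0=10·0+1=1
a_1=10:  p_1=10·10+1=101,  q_1=10·1+0=10
(x₁, y₁) = (101, 10);  101² − 102·10² = 1 ✓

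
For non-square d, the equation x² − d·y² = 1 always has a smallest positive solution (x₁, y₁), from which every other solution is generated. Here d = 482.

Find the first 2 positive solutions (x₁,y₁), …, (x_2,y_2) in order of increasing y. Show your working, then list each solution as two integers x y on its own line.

483 22
466577 21252

√482 = [21; 1,20,1,42, …], period ℓ=4 (even) → k=3
i=0: a=21 ⇒ p=21, q=1
i=1: a=1 ⇒ p=22, q=1
i=2: a=20 ⇒ p=461, q=21
i=3: a=1 ⇒ p=483, q=22
→ (483, 22).  Check: 483²=233289, 482·22²=233288, difference 1.
n=2: (483,22)∘(483,22) = (483·483+482·22·22, 483·22+22·483) = (466577,21252)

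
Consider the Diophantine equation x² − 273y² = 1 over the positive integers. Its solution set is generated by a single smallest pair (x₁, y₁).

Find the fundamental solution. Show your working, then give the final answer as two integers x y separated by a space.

[16; 1,1,10,1,1,32] for √273; ℓ=6 ⇒ convergent index 5
k=0  a_k=16  p_k/q_k = 16/1
…
k=3  a_k=10  p_k/q_k = 347/21
k=4  a_k=1  p_k/q_k = 380/23
k=5  a_k=1  p_k/q_k = 727/44
→ (727, 44).  Check: 727²=528529, 273·44²=528528, difference 1.

727 44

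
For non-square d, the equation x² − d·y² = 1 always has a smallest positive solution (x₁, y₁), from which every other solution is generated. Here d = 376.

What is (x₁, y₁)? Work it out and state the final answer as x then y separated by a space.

2143295 110532

√376 → a₀=19, period (2,1,1,3,1,…,1,2,38); ℓ=16 even so k=15
step 0: (19, 1)  from 19·(1,0) + (0,1)
…
step 4: (349, 18)  from 3·(97,5) + (58,3)
step 5: (446, 23)  from 1·(349,18) + (97,5)
…
step 8: (12953, 668)  from 4·(2928,151) + (1241,64)
step 9: (28834, 1487)  from 2·(12953,668) + (2928,151)
step 10: (70621, 3642)  from 2·(28834,1487) + (12953,668)
…
step 14: (837427, 43187)  from 1·(468441,24158) + (368986,19029)
step 15: (2143295, 110532)  from 2·(837427,43187) + (468441,24158)
fundamental: x₁=2143295, y₁=110532  (since 4593713457025 − 376·12217323024 = 1)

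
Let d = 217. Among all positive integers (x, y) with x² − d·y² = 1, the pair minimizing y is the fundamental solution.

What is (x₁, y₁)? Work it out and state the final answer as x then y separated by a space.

3844063 260952

d=217: √d = [14; 1,2,1,2,1,…,2,1,28] (ℓ=16, even), read p_15/q_15
k=0  a_k=14  p_k/q_k = 14/1
k=1  a_k=1  p_k/q_k = 15/1
k=2  a_k=2  p_k/q_k = 44/3
k=3  a_k=1  p_k/q_k = 59/4
k=4  a_k=2  p_k/q_k = 162/11
k=5  a_k=1  p_k/q_k = 221/15
k=6  a_k=1  p_k/q_k = 383/26
k=7  a_k=9  p_k/q_k = 3668/249
…
k=9  a_k=9  p_k/q_k = 139163/9447
k=10  a_k=1  p_k/q_k = 154218/10469
…
k=13  a_k=1  p_k/q_k = 1034361/70217
k=14  a_k=2  p_k/q_k = 2809702/190735
k=15  a_k=1  p_k/q_k = 3844063/260952
(x₁, y₁) = (3844063, 260952);  3844063² − 217·260952² = 1 ✓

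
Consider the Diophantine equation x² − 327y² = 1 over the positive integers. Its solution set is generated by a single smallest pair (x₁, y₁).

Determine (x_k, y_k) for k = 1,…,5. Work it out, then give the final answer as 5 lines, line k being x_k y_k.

[18; 12,36] for √327; ℓ=2 ⇒ convergent index 1
a_0=18:  p_0=18·1+0=18,  q_0=18·0+1=1
a_1=12:  p_1=12·18+1=217,  q_1=12·1+0=12
(x₁, y₁) = (217, 12);  217² − 327·12² = 1 ✓
(217+12√327)^2 = 94177 + 5208√327
(217+12√327)^3 = 40872601 + 2260260√327
(217+12√327)^4 = 17738614657 + 980947632√327
(217+12√327)^5 = 7698517888537 + 425729012028√327

217 12
94177 5208
40872601 2260260
17738614657 980947632
7698517888537 425729012028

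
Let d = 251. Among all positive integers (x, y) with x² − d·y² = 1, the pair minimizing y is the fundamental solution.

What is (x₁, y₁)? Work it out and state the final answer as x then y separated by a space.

√251 → a₀=15, period (1,5,2,1,2,…,5,1,30); ℓ=14 even so k=13
a_0=15:  p_0=15·1+0=15,  q_0=15·0+1=1
a_1=1:  p_1=1·15+1=16,  q_1=1·1+0=1
a_2=5:  p_2=5·16+15=95,  q_2=5·1+1=6
a_3=2:  p_3=2·95+16=206,  q_3=2·6+1=13
a_4=1:  p_4=1·206+95=301,  q_4=1·13+6=19
a_5=2:  p_5=2·301+206=808,  q_5=2·19+13=51
a_6=2:  p_6=2·808+301=1917,  q_6=2·51+19=121
a_7=15:  p_7=15·1917+808=29563,  q_7=15·121+51=1866
…
a_9=2:  p_9=2·61043+29563=151649,  q_9=2·3853+1866=9572
a_10=1:  p_10=1·151649+61043=212692,  q_10=1·9572+3853=13425
a_11=2:  p_11=2·212692+151649=577033,  q_11=2·13425+9572=36422
a_12=5:  p_12=5·577033+212692=3097857,  q_12=5·36422+13425=195535
a_13=1:  p_13=1·3097857+577033=3674890,  q_13=1·195535+36422=231957
(x₁, y₁) = (3674890, 231957);  3674890² − 251·231957² = 1 ✓

3674890 231957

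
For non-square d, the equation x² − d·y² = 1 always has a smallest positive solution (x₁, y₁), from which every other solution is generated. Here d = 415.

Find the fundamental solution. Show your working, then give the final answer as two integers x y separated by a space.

18412804 903849

[20; 2,1,2,4,6,…,1,2,40] for √415; ℓ=16 ⇒ convergent index 15
step 0: (20, 1)  from 20·(1,0) + (0,1)
…
step 2: (61, 3)  from 1·(41,2) + (20,1)
…
step 4: (713, 35)  from 4·(163,8) + (61,3)
…
step 9: (43534, 2137)  from 1·(33939,1666) + (9595,471)
…
step 11: (508372, 24955)  from 6·(77473,3803) + (43534,2137)
…
step 14: (6841255, 335824)  from 1·(4730294,232201) + (2110961,103623)
step 15: (18412804, 903849)  from 2·(6841255,335824) + (4730294,232201)
→ (18412804, 903849).  Check: 18412804²=339031351142416, 415·903849²=339031351142415, difference 1.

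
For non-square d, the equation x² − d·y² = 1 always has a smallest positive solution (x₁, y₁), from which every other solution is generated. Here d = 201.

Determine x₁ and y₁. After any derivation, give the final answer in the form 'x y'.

515095 36332

√201 → a₀=14, period (5,1,1,1,2,…,1,5,28); ℓ=14 even so k=13
k=0  a_k=14  p_k/q_k = 14/1
k=1  a_k=5  p_k/q_k = 71/5
…
k=4  a_k=1  p_k/q_k = 241/17
k=5  a_k=2  p_k/q_k = 638/45
…
k=7  a_k=8  p_k/q_k = 7670/541
…
k=11  a_k=1  p_k/q_k = 58085/4097
k=12  a_k=1  p_k/q_k = 91402/6447
k=13  a_k=5  p_k/q_k = 515095/36332
→ (515095, 36332).  Check: 515095²=265322859025, 201·36332²=265322859024, difference 1.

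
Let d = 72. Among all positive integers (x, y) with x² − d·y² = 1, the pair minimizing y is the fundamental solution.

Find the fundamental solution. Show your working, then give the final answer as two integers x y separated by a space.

17 2

d=72: √d = [8; 2,16] (ℓ=2, even), read p_1/q_1
k=0  a_k=8  p_k/q_k = 8/1
k=1  a_k=2  p_k/q_k = 17/2
→ (17, 2).  Check: 17²=289, 72·2²=288, difference 1.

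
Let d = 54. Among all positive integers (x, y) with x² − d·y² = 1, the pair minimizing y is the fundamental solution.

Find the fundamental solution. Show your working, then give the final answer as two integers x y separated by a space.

485 66

d=54: √d = [7; 2,1,6,1,2,14] (ℓ=6, even), read p_5/q_5
i=0: a=7 ⇒ p=7, q=1
i=1: a=2 ⇒ p=15, q=2
…
i=3: a=6 ⇒ p=147, q=20
i=4: a=1 ⇒ p=169, q=23
i=5: a=2 ⇒ p=485, q=66
(x₁, y₁) = (485, 66);  485² − 54·66² = 1 ✓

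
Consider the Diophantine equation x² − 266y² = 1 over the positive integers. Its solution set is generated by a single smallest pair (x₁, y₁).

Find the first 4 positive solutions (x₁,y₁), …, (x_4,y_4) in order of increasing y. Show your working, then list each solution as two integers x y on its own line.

√266 → a₀=16, period (3,4,3,32); ℓ=4 even so k=3
step 0: (16, 1)  from 16·(1,0) + (0,1)
step 1: (49, 3)  from 3·(16,1) + (1,0)
step 2: (212, 13)  from 4·(49,3) + (16,1)
step 3: (685, 42)  from 3·(212,13) + (49,3)
fundamental: x₁=685, y₁=42  (since 469225 − 266·1764 = 1)
(685+42√266)^2 = 938449 + 57540√266
(685+42√266)^3 = 1285674445 + 78829758√266
(685+42√266)^4 = 1761373051201 + 107996710920√266

685 42
938449 57540
1285674445 78829758
1761373051201 107996710920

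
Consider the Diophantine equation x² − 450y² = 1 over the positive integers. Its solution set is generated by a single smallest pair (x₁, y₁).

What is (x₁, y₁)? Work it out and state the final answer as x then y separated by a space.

√450 → a₀=21, period (4,1,2,4,2,1,4,42); ℓ=8 even so k=7
i=0: a=21 ⇒ p=21, q=1
i=1: a=4 ⇒ p=85, q=4
i=2: a=1 ⇒ p=106, q=5
i=3: a=2 ⇒ p=297, q=14
i=4: a=4 ⇒ p=1294, q=61
i=5: a=2 ⇒ p=2885, q=136
i=6: a=1 ⇒ p=4179, q=197
i=7: a=4 ⇒ p=19601, q=924
fundamental: x₁=19601, y₁=924  (since 384199201 − 450·853776 = 1)

19601 924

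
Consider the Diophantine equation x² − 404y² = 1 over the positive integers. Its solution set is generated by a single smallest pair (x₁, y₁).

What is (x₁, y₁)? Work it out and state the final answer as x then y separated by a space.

√404 = [20; 10,40, …], period ℓ=2 (even) → k=1
a_0=20:  p_0=20·1+0=20,  q_0=20·0+1=1
a_1=10:  p_1=10·20+1=201,  q_1=10·1+0=10
(x₁, y₁) = (201, 10);  201² − 404·10² = 1 ✓

201 10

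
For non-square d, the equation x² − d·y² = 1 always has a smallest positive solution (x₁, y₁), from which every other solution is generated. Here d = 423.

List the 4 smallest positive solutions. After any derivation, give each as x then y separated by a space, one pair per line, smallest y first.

4607 224
42448897 2063936
391124132351 19017106080
3603817713033217 175223613357184

d=423: √d = [20; 1,1,3,4,3,1,1,40] (ℓ=8, even), read p_7/q_7
step 0: (20, 1)  from 20·(1,0) + (0,1)
…
step 3: (144, 7)  from 3·(41,2) + (21,1)
step 4: (617, 30)  from 4·(144,7) + (41,2)
…
step 6: (2612, 127)  from 1·(1995,97) + (617,30)
step 7: (4607, 224)  from 1·(2612,127) + (1995,97)
fundamental: x₁=4607, y₁=224  (since 21224449 − 423·50176 = 1)
(4607+224√423)^2 = 42448897 + 2063936√423
(4607+224√423)^3 = 391124132351 + 19017106080√423
(4607+224√423)^4 = 3603817713033217 + 175223613357184√423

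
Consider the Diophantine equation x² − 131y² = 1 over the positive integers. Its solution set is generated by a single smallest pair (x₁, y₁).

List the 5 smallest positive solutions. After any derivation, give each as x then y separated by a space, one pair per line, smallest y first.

10610 927
225144199 19670940
4777559892170 417417345873
101379820686703201 8857596059754120
2151279790194282033050 187958187970565080527

√131 → a₀=11, period (2,4,11,4,2,22); ℓ=6 even so k=5
a_0=11:  p_0=11·1+0=11,  q_0=11·0+1=1
a_1=2:  p_1=2·11+1=23,  q_1=2·1+0=2
a_2=4:  p_2=4·23+11=103,  q_2=4·2+1=9
…
a_4=4:  p_4=4·1156+103=4727,  q_4=4·101+9=413
a_5=2:  p_5=2·4727+1156=10610,  q_5=2·413+101=927
(x₁, y₁) = (10610, 927);  10610² − 131·927² = 1 ✓
(10610+927√131)^2 = 225144199 + 19670940√131
(10610+927√131)^3 = 4777559892170 + 417417345873√131
(10610+927√131)^4 = 101379820686703201 + 8857596059754120√131
(10610+927√131)^5 = 2151279790194282033050 + 187958187970565080527√131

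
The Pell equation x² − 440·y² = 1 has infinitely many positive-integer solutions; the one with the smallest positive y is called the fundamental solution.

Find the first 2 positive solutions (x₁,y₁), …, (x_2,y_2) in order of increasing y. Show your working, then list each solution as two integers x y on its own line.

d=440: √d = [20; 1,40] (ℓ=2, even), read p_1/q_1
i=0: a=20 ⇒ p=20, q=1
i=1: a=1 ⇒ p=21, q=1
→ (21, 1).  Check: 21²=441, 440·1²=440, difference 1.
(21+1√440)^2 = 881 + 42√440

21 1
881 42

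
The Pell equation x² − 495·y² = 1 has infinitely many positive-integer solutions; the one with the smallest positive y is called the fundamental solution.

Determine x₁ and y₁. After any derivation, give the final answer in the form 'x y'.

89 4

√495 = [22; 4,44, …], period ℓ=2 (even) → k=1
a_0=22:  p_0=22·1+0=22,  q_0=22·0+1=1
a_1=4:  p_1=4·22+1=89,  q_1=4·1+0=4
fundamental: x₁=89, y₁=4  (since 7921 − 495·16 = 1)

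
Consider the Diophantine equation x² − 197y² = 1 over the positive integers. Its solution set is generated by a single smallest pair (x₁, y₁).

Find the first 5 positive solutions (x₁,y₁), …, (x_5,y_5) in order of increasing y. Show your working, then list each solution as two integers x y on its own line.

393 28
308897 22008
242792649 17298260
190834713217 13596410352
149995841795913 10686761238412

√197 → a₀=14, period (28); ℓ=1 odd so k=1
i=0: a=14 ⇒ p=14, q=1
i=1: a=28 ⇒ p=393, q=28
fundamental: x₁=393, y₁=28  (since 154449 − 197·784 = 1)
(393+28√197)^2 = 308897 + 22008√197
(393+28√197)^3 = 242792649 + 17298260√197
(393+28√197)^4 = 190834713217 + 13596410352√197
(393+28√197)^5 = 149995841795913 + 10686761238412√197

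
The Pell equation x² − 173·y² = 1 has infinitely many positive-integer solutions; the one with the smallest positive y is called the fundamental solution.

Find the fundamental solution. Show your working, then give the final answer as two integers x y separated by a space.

√173 → a₀=13, period (6,1,1,6,26); ℓ=5 odd so k=9
k=0  a_k=13  p_k/q_k = 13/1
k=1  a_k=6  p_k/q_k = 79/6
k=2  a_k=1  p_k/q_k = 92/7
…
k=5  a_k=26  p_k/q_k = 29239/2223
k=6  a_k=6  p_k/q_k = 176552/13423
k=7  a_k=1  p_k/q_k = 205791/15646
k=8  a_k=1  p_k/q_k = 382343/29069
k=9  a_k=6  p_k/q_k = 2499849/190060
→ (2499849, 190060).  Check: 2499849²=6249245022801, 173·190060²=6249245022800, difference 1.

2499849 190060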